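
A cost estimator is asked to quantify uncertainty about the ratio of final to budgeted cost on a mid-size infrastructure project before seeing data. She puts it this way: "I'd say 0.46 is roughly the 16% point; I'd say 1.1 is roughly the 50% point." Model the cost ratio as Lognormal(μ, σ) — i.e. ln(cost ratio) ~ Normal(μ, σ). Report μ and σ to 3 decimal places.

If T ~ Lognormal(μ,σ) then ln T ~ Normal(μ,σ), so the p-quantile of ln T is μ + z_p·σ.
ln(0.46) = -0.7765 and ln(1.1) = 0.09531; z_{0.16} = -0.9945, z_{0.5} = 0.
σ = (0.09531 − -0.7765)/(0 − (-0.9945)) = 0.877.
μ = -0.7765 − (-0.9945)·0.877 = 0.095.

μ ≈ 0.095, σ ≈ 0.877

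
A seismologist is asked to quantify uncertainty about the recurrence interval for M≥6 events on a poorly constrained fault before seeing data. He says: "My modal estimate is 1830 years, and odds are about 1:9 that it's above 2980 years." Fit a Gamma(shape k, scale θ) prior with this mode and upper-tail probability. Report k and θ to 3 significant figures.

Gamma(k,θ) with k>1 has mode (k−1)θ, so θ = 1830/(k−1).
Need P(X < 2980) = 0.9 with θ tied to k this way. Start at k = 2, θ = 1830: P(X<2980) ≈ 0.484.
Too low — raise k to concentrate. Iterating converges to k ≈ 8.92.
Then θ = 1830/(8.92−1) ≈ 231.

k ≈ 8.92, θ ≈ 231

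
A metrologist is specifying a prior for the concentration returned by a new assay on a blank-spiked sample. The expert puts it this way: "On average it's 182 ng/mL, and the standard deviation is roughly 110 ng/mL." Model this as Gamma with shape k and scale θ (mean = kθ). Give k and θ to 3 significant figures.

k ≈ 2.74, θ ≈ 66.5

For Gamma(k, scale θ): mean = kθ, variance = kθ², so CV = 1/√k.
CV = SD/mean = 110/182 = 0.6044, hence k = 1/CV² = 2.74.
Then θ = mean/k = 182/2.74 = 66.5.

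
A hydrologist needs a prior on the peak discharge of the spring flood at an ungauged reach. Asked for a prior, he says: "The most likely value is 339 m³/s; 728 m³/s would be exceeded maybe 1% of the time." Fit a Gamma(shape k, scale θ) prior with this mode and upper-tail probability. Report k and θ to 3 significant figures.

k ≈ 9.29, θ ≈ 40.9

Gamma(k,θ) with k>1 has mode (k−1)θ, so θ = 339/(k−1).
Need P(X < 728) = 0.99 with θ tied to k this way. Start at k = 2, θ = 339: P(X<728) ≈ 0.632.
Too low — raise k to concentrate. Iterating converges to k ≈ 9.29.
Then θ = 339/(9.29−1) ≈ 40.9.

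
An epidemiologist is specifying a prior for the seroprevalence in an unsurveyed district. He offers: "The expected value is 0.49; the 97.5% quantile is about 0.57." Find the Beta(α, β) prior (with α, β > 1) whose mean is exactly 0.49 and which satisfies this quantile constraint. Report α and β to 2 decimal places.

α ≈ 73.03, β ≈ 76.01

With mean 0.49 fixed, write α = 0.49s, β = 0.51s where s = α+β.
Need P(θ < 0.57) = 0.975 under Beta(0.49s, 0.51s). Normal approximation: (q−m)/√(m(1−m)/s) ≈ z_{0.975} = 1.96, so s ≈ 0.49·0.51·(1.96)²/(0.57−0.49)² = 150.0.
At s = 150.0: P(θ<0.57) ≈ 0.975. Adjusting to match 0.975 gives s ≈ 149.04.
So α = 0.49·149.04 ≈ 73.03, β = 0.51·149.04 ≈ 76.01.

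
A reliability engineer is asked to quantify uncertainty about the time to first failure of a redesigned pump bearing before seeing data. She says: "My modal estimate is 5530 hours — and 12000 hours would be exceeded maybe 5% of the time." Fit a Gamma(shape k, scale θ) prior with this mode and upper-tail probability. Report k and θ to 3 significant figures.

Gamma(k,θ) with k>1 has mode (k−1)θ, so θ = 5530/(k−1).
Need P(X < 12000) = 0.95 with θ tied to k this way. Start at k = 2, θ = 5530: P(X<12000) ≈ 0.638.
Too low — raise k to concentrate. Iterating converges to k ≈ 5.59.
Then θ = 5530/(5.59−1) ≈ 1200.

k ≈ 5.59, θ ≈ 1200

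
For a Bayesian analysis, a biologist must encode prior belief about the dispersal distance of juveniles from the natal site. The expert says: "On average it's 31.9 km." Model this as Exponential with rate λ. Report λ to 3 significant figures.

Exponential mean = 1/λ, so λ = 1/31.9 = 0.0313.

λ ≈ 0.0313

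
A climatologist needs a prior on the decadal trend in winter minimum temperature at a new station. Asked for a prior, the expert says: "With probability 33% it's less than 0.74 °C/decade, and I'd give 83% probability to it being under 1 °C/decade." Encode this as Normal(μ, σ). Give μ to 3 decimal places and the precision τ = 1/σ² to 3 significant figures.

For Normal(μ,σ), the p-quantile is μ + z_p·σ. Here z_{0.33} = -0.4399, z_{0.83} = 0.9542.
So 0.74 = μ − 0.4399σ and 1 = μ + 0.9542σ.
Subtracting: σ = (1 − 0.74)/(0.9542 − (-0.4399)) = 0.187.
Then μ = 0.74 − (-0.4399)·0.187 = 0.822.
Precision τ = 1/σ² = 1/0.1865² = 28.7.

μ = 0.822, τ = 28.7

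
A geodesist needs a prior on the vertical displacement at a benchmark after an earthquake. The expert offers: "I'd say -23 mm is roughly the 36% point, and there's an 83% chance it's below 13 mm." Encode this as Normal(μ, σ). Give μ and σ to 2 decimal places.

For Normal(μ,σ), the p-quantile is μ + z_p·σ. Here z_{0.36} = -0.3585, z_{0.83} = 0.9542.
So -23 = μ − 0.3585σ and 13 = μ + 0.9542σ.
Subtracting: σ = (13 − -23)/(0.9542 − (-0.3585)) = 27.43.
Then μ = -23 − (-0.3585)·27.43 = -13.17.

μ = -13.17, σ = 27.43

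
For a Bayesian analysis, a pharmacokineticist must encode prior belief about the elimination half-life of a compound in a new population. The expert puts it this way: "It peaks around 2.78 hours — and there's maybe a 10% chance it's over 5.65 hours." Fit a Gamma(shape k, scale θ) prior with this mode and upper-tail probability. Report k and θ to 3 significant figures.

k ≈ 4.81, θ ≈ 0.729

Gamma(k,θ) with k>1 has mode (k−1)θ, so θ = 2.78/(k−1).
Need P(X < 5.65) = 0.9 with θ tied to k this way. Start at k = 2, θ = 2.78: P(X<5.65) ≈ 0.603.
Too low — raise k to concentrate. Iterating converges to k ≈ 4.81.
Then θ = 2.78/(4.81−1) ≈ 0.729.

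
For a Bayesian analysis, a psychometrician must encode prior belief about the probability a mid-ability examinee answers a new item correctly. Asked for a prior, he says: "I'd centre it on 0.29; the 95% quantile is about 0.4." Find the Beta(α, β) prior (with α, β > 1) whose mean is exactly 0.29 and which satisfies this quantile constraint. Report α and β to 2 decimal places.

α ≈ 14.31, β ≈ 35.03

With mean 0.29 fixed, write α = 0.29s, β = 0.71s where s = α+β.
Need P(θ < 0.4) = 0.95 under Beta(0.29s, 0.71s). Normal approximation: (q−m)/√(m(1−m)/s) ≈ z_{0.95} = 1.64, so s ≈ 0.29·0.71·(1.64)²/(0.4−0.29)² = 46.0.
At s = 46.0: P(θ<0.4) ≈ 0.944. Adjusting to match 0.95 gives s ≈ 49.34.
So α = 0.29·49.34 ≈ 14.31, β = 0.71·49.34 ≈ 35.03.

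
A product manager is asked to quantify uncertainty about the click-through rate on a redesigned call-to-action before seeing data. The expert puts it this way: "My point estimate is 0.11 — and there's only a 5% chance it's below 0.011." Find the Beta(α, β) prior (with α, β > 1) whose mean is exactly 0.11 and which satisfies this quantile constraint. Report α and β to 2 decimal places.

α ≈ 1.30, β ≈ 10.50

With mean 0.11 fixed, write α = 0.11s, β = 0.89s where s = α+β.
Need P(θ < 0.011) = 0.05 under Beta(0.11s, 0.89s). Normal approximation: (q−m)/√(m(1−m)/s) ≈ z_{0.05} = -1.64, so s ≈ 0.11·0.89·(-1.64)²/(0.011−0.11)² = 27.0.
At s = 27.0: P(θ<0.011) ≈ 0.003. Adjusting to match 0.05 gives s ≈ 11.80.
So α = 0.11·11.80 ≈ 1.30, β = 0.89·11.80 ≈ 10.50.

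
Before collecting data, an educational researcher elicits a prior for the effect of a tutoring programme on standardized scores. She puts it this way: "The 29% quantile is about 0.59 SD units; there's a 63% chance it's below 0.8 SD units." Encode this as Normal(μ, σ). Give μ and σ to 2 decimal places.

For Normal(μ,σ), the p-quantile is μ + z_p·σ. Here z_{0.29} = -0.5534, z_{0.63} = 0.3319.
So 0.59 = μ − 0.5534σ and 0.8 = μ + 0.3319σ.
Subtracting: σ = (0.8 − 0.59)/(0.3319 − (-0.5534)) = 0.24.
Then μ = 0.59 − (-0.5534)·0.24 = 0.72.

μ = 0.72, σ = 0.24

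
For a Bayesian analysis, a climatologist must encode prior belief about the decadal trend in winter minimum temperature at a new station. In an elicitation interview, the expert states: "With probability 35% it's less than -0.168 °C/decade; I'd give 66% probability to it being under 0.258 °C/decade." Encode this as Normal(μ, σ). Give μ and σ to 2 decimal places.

μ = 0.04, σ = 0.53

The p-quantile of Normal(μ,σ) is μ + z_p·σ, with z_{0.35} = -0.3853 and z_{0.66} = 0.4125.
Eliminate σ: μ = (z₂·x₁ − z₁·x₂)/(z₂ − z₁) = (0.4125·-0.168 − (-0.3853)·0.258)/0.7978 = 0.04.
Then σ = (x₂ − x₁)/(z₂ − z₁) = (0.258 − -0.168)/0.7978 = 0.53.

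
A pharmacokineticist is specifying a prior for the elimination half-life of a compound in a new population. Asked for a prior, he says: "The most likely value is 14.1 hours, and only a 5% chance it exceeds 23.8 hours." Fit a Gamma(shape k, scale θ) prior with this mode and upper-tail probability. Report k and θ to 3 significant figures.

Gamma(k,θ) with k>1 has mode (k−1)θ, so θ = 14.1/(k−1).
Need P(X < 23.8) = 0.95 with θ tied to k this way. Start at k = 2, θ = 14.1: P(X<23.8) ≈ 0.503.
Too low — raise k to concentrate. Iterating converges to k ≈ 11.2.
Then θ = 14.1/(11.2−1) ≈ 1.38.

k ≈ 11.2, θ ≈ 1.38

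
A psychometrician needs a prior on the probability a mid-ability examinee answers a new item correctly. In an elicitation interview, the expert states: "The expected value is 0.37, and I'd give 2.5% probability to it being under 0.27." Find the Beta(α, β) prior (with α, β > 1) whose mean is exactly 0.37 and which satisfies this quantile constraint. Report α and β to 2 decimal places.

α ≈ 30.70, β ≈ 52.27

With mean 0.37 fixed, write α = 0.37s, β = 0.63s where s = α+β.
Need P(θ < 0.27) = 0.025 under Beta(0.37s, 0.63s). Normal approximation: (q−m)/√(m(1−m)/s) ≈ z_{0.025} = -1.96, so s ≈ 0.37·0.63·(-1.96)²/(0.27−0.37)² = 89.5.
At s = 89.5: P(θ<0.27) ≈ 0.021. Adjusting to match 0.025 gives s ≈ 82.96.
So α = 0.37·82.96 ≈ 30.70, β = 0.63·82.96 ≈ 52.27.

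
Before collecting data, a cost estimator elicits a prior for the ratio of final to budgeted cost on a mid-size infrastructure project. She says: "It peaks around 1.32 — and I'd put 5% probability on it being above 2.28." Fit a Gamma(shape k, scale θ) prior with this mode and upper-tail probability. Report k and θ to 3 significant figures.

k ≈ 10.3, θ ≈ 0.141

Gamma(k,θ) with k>1 has mode (k−1)θ, so θ = 1.32/(k−1).
Need P(X < 2.28) = 0.95 with θ tied to k this way. Start at k = 2, θ = 1.32: P(X<2.28) ≈ 0.515.
Too low — raise k to concentrate. Iterating converges to k ≈ 10.3.
Then θ = 1.32/(10.3−1) ≈ 0.141.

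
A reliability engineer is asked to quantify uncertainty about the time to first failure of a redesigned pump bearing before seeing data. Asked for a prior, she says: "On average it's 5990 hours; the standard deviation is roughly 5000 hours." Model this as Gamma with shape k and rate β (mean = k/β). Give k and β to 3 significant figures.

k ≈ 1.44, β ≈ 0.00024

For Gamma(k, rate β): mean = k/β, variance = k/β², so CV = 1/√k.
CV = SD/mean = 5000/5990 = 0.8347, hence k = 1/CV² = 1.44.
Then β = k/mean = 1.44/5990 = 0.00024.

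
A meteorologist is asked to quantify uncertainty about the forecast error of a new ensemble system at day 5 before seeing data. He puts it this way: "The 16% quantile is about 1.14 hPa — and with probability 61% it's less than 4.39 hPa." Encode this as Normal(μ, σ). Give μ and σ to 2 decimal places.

μ = 3.68, σ = 2.55

The p-quantile of Normal(μ,σ) is μ + z_p·σ, with z_{0.16} = -0.9945 and z_{0.61} = 0.2793.
Eliminate σ: μ = (z₂·x₁ − z₁·x₂)/(z₂ − z₁) = (0.2793·1.14 − (-0.9945)·4.39)/1.274 = 3.68.
Then σ = (x₂ − x₁)/(z₂ − z₁) = (4.39 − 1.14)/1.274 = 2.55.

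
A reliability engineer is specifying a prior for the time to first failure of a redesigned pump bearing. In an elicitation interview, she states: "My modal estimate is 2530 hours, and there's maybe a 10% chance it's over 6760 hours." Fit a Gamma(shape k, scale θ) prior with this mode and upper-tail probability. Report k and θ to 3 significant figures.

Gamma(k,θ) with k>1 has mode (k−1)θ, so θ = 2530/(k−1).
Need P(X < 6760) = 0.9 with θ tied to k this way. Start at k = 2, θ = 2530: P(X<6760) ≈ 0.746.
Too low — raise k to concentrate. Iterating converges to k ≈ 2.98.
Then θ = 2530/(2.98−1) ≈ 1280.

k ≈ 2.98, θ ≈ 1280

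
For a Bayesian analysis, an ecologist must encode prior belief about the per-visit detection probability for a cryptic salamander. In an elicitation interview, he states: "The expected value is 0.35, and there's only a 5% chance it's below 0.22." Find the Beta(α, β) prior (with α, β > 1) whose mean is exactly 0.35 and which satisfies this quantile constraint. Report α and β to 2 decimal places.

α ≈ 11.43, β ≈ 21.22

With mean 0.35 fixed, write α = 0.35s, β = 0.65s where s = α+β.
Need P(θ < 0.22) = 0.05 under Beta(0.35s, 0.65s). Normal approximation: (q−m)/√(m(1−m)/s) ≈ z_{0.05} = -1.64, so s ≈ 0.35·0.65·(-1.64)²/(0.22−0.35)² = 36.4.
At s = 36.4: P(θ<0.22) ≈ 0.041. Adjusting to match 0.05 gives s ≈ 32.65.
So α = 0.35·32.65 ≈ 11.43, β = 0.65·32.65 ≈ 21.22.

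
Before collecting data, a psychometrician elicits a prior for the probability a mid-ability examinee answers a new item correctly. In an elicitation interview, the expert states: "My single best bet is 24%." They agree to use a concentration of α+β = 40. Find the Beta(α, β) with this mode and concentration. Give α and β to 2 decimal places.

For α,β > 1 the Beta mode is (α−1)/(α+β−2). With α+β = 40, the mode is (α−1)/38.
Set (α−1)/38 = 0.24 → α = 1 + 0.24·38 = 10.12.
β = 40 − α = 29.88.

α = 10.12, β = 29.88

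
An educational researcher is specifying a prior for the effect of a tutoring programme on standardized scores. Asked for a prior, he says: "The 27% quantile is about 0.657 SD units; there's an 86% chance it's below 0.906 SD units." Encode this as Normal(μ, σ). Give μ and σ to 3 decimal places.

For Normal(μ,σ), the p-quantile is μ + z_p·σ. Here z_{0.27} = -0.6128, z_{0.86} = 1.08.
So 0.657 = μ − 0.6128σ and 0.906 = μ + 1.08σ.
Subtracting: σ = (0.906 − 0.657)/(1.08 − (-0.6128)) = 0.147.
Then μ = 0.657 − (-0.6128)·0.147 = 0.747.

μ = 0.747, σ = 0.147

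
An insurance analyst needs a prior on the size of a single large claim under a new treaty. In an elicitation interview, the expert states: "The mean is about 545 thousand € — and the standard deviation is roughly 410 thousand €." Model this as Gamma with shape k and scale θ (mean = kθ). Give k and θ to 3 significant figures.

k ≈ 1.77, θ ≈ 308

For Gamma(k, scale θ): mean = kθ, variance = kθ², so CV = 1/√k.
CV = SD/mean = 410/545 = 0.7523, hence k = 1/CV² = 1.77.
Then θ = mean/k = 545/1.77 = 308.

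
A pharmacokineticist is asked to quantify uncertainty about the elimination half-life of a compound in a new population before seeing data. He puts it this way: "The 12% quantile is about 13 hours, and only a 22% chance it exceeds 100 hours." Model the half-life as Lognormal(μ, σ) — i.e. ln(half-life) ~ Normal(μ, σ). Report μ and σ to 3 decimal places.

μ ≈ 3.796, σ ≈ 1.048

If T ~ Lognormal(μ,σ) then ln T ~ Normal(μ,σ), so the p-quantile of ln T is μ + z_p·σ.
ln(13) = 2.565 and ln(100) = 4.605; z_{0.12} = -1.175, z_{0.78} = 0.7722.
σ = (4.605 − 2.565)/(0.7722 − (-1.175)) = 1.048.
μ = 2.565 − (-1.175)·1.048 = 3.796.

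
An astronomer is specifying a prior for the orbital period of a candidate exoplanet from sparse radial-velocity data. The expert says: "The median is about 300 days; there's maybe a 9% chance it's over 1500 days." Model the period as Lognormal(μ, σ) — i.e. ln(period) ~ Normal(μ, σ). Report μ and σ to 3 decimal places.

If T ~ Lognormal(μ,σ) then ln T ~ Normal(μ,σ), so the p-quantile of ln T is μ + z_p·σ.
ln(300) = 5.704 and ln(1500) = 7.313; z_{0.5} = 0, z_{0.91} = 1.341.
σ = (7.313 − 5.704)/(1.341 − (0)) = 1.200.
μ = 5.704 − (0)·1.200 = 5.704.

μ ≈ 5.704, σ ≈ 1.200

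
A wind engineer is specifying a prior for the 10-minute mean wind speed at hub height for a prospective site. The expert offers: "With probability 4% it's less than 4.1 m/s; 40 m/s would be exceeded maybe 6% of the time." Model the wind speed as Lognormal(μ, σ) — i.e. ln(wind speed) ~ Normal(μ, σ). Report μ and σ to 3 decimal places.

If T ~ Lognormal(μ,σ) then ln T ~ Normal(μ,σ), so the p-quantile of ln T is μ + z_p·σ.
ln(4.1) = 1.411 and ln(40) = 3.689; z_{0.04} = -1.751, z_{0.94} = 1.555.
σ = (3.689 − 1.411)/(1.555 − (-1.751)) = 0.689.
μ = 1.411 − (-1.751)·0.689 = 2.617.

μ ≈ 2.617, σ ≈ 0.689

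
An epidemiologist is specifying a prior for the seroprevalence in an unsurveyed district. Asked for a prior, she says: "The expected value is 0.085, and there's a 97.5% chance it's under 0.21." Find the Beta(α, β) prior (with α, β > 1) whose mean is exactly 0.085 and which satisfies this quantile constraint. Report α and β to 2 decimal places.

α ≈ 2.40, β ≈ 25.84

With mean 0.085 fixed, write α = 0.085s, β = 0.915s where s = α+β.
Need P(θ < 0.21) = 0.975 under Beta(0.085s, 0.915s). Normal approximation: (q−m)/√(m(1−m)/s) ≈ z_{0.975} = 1.96, so s ≈ 0.085·0.915·(1.96)²/(0.21−0.085)² = 19.1.
At s = 19.1: P(θ<0.21) ≈ 0.953. Adjusting to match 0.975 gives s ≈ 28.24.
So α = 0.085·28.24 ≈ 2.40, β = 0.915·28.24 ≈ 25.84.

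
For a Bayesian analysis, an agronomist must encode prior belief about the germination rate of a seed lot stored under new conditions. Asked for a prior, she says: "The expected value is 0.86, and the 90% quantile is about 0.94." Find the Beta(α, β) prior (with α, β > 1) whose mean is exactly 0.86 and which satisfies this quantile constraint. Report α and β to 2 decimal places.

α ≈ 21.22, β ≈ 3.45

With mean 0.86 fixed, write α = 0.86s, β = 0.14s where s = α+β.
Need P(θ < 0.94) = 0.9 under Beta(0.86s, 0.14s). Normal approximation: (q−m)/√(m(1−m)/s) ≈ z_{0.9} = 1.28, so s ≈ 0.86·0.14·(1.28)²/(0.94−0.86)² = 30.9.
At s = 30.9: P(θ<0.94) ≈ 0.929. Adjusting to match 0.9 gives s ≈ 24.67.
So α = 0.86·24.67 ≈ 21.22, β = 0.14·24.67 ≈ 3.45.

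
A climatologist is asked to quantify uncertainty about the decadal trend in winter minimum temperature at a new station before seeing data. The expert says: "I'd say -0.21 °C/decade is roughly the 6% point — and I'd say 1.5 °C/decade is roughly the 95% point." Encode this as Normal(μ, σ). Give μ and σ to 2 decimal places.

μ = 0.62, σ = 0.53

The p-quantile of Normal(μ,σ) is μ + z_p·σ, with z_{0.06} = -1.555 and z_{0.95} = 1.645.
Eliminate σ: μ = (z₂·x₁ − z₁·x₂)/(z₂ − z₁) = (1.645·-0.21 − (-1.555)·1.5)/3.2 = 0.62.
Then σ = (x₂ − x₁)/(z₂ − z₁) = (1.5 − -0.21)/3.2 = 0.53.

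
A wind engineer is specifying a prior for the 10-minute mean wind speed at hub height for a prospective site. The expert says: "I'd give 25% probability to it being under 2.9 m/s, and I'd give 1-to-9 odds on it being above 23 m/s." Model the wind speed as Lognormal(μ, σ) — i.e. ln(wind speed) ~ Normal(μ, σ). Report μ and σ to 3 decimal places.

If T ~ Lognormal(μ,σ) then ln T ~ Normal(μ,σ), so the p-quantile of ln T is μ + z_p·σ.
ln(2.9) = 1.065 and ln(23) = 3.135; z_{0.25} = -0.6745, z_{0.9} = 1.282.
σ = (3.135 − 1.065)/(1.282 − (-0.6745)) = 1.059.
μ = 1.065 − (-0.6745)·1.059 = 1.779.

μ ≈ 1.779, σ ≈ 1.059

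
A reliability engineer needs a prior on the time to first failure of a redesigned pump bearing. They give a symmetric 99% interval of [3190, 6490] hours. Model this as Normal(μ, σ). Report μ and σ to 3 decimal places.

μ = 4840.000, σ = 640.570

A symmetric 99% interval runs μ ± z·σ with z = 2.576.
Half-width = 1650, so σ = 1650/2.576 = 640.570.
μ is the interval midpoint, 4840.000.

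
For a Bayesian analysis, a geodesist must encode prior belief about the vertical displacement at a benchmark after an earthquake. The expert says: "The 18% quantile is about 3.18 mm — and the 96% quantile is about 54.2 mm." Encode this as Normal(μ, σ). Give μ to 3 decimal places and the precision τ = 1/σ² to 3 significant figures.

The p-quantile of Normal(μ,σ) is μ + z_p·σ, with z_{0.18} = -0.9154 and z_{0.96} = 1.751.
Eliminate σ: μ = (z₂·x₁ − z₁·x₂)/(z₂ − z₁) = (1.751·3.18 − (-0.9154)·54.2)/2.666 = 20.697.
Then σ = (x₂ − x₁)/(z₂ − z₁) = (54.2 − 3.18)/2.666 = 19.137.
Precision τ = 1/σ² = 1/19.14² = 0.00273.

μ = 20.697, τ = 0.00273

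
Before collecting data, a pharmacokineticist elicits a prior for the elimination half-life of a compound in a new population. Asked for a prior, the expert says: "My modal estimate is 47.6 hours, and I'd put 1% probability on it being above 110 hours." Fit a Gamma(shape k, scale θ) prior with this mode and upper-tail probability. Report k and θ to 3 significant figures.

Gamma(k,θ) with k>1 has mode (k−1)θ, so θ = 47.6/(k−1).
Need P(X < 110) = 0.99 with θ tied to k this way. Start at k = 2, θ = 47.6: P(X<110) ≈ 0.672.
Too low — raise k to concentrate. Iterating converges to k ≈ 7.8.
Then θ = 47.6/(7.8−1) ≈ 7.

k ≈ 7.8, θ ≈ 7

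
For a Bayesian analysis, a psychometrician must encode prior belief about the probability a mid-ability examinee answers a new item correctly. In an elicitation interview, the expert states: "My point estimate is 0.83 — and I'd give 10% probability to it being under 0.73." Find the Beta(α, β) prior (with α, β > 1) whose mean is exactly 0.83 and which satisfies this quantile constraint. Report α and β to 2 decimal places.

With mean 0.83 fixed, write α = 0.83s, β = 0.17s where s = α+β.
Need P(θ < 0.73) = 0.1 under Beta(0.83s, 0.17s). Normal approximation: (q−m)/√(m(1−m)/s) ≈ z_{0.1} = -1.28, so s ≈ 0.83·0.17·(-1.28)²/(0.73−0.83)² = 23.2.
At s = 23.2: P(θ<0.73) ≈ 0.107. Adjusting to match 0.1 gives s ≈ 24.91.
So α = 0.83·24.91 ≈ 20.67, β = 0.17·24.91 ≈ 4.23.

α ≈ 20.67, β ≈ 4.23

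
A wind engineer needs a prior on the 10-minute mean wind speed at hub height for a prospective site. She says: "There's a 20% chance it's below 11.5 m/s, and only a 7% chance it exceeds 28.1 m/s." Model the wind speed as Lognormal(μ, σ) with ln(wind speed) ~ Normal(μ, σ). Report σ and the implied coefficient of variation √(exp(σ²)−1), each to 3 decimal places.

If T ~ Lognormal(μ,σ) then ln T ~ Normal(μ,σ), so the p-quantile of ln T is μ + z_p·σ.
ln(11.5) = 2.442 and ln(28.1) = 3.336; z_{0.2} = -0.8416, z_{0.93} = 1.476.
σ = (3.336 − 2.442)/(1.476 − (-0.8416)) = 0.386.
μ = 2.442 − (-0.8416)·0.386 = 2.767.
CV = √(exp(σ²)−1) = √(exp(0.1486)−1) = 0.400.

σ ≈ 0.386, CV ≈ 0.400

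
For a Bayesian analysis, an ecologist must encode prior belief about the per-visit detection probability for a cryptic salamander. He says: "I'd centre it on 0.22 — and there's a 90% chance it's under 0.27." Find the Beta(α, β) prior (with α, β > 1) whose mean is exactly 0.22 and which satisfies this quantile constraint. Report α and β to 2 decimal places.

α ≈ 25.67, β ≈ 91.02

With mean 0.22 fixed, write α = 0.22s, β = 0.78s where s = α+β.
Need P(θ < 0.27) = 0.9 under Beta(0.22s, 0.78s). Normal approximation: (q−m)/√(m(1−m)/s) ≈ z_{0.9} = 1.28, so s ≈ 0.22·0.78·(1.28)²/(0.27−0.22)² = 112.7.
At s = 112.7: P(θ<0.27) ≈ 0.896. Adjusting to match 0.9 gives s ≈ 116.70.
So α = 0.22·116.70 ≈ 25.67, β = 0.78·116.70 ≈ 91.02.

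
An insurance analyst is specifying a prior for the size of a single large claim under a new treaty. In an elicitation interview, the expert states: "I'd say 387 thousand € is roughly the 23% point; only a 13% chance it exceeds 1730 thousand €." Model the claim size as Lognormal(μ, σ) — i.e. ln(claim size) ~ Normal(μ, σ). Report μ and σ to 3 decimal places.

If T ~ Lognormal(μ,σ) then ln T ~ Normal(μ,σ), so the p-quantile of ln T is μ + z_p·σ.
ln(387) = 5.958 and ln(1730) = 7.456; z_{0.23} = -0.7388, z_{0.87} = 1.126.
σ = (7.456 − 5.958)/(1.126 − (-0.7388)) = 0.803.
μ = 5.958 − (-0.7388)·0.803 = 6.552.

μ ≈ 6.552, σ ≈ 0.803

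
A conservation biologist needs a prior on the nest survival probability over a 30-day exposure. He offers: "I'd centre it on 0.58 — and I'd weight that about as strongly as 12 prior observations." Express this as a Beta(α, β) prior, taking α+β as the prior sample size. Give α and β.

α = 6.96, β = 5.04

Under the effective-sample-size interpretation, Beta(α, β) has prior mean α/(α+β) and prior sample size α+β.
So α+β = 12 and α/(α+β) = 0.58, giving α = 0.58·12 = 6.96 and β = 12 − 6.96 = 5.04.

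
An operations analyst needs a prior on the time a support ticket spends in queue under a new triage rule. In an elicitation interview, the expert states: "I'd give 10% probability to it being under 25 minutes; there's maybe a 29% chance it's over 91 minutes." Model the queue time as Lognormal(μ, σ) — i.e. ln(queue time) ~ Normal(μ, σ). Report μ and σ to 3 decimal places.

μ ≈ 4.121, σ ≈ 0.704

If T ~ Lognormal(μ,σ) then ln T ~ Normal(μ,σ), so the p-quantile of ln T is μ + z_p·σ.
ln(25) = 3.219 and ln(91) = 4.511; z_{0.1} = -1.282, z_{0.71} = 0.5534.
σ = (4.511 − 3.219)/(0.5534 − (-1.282)) = 0.704.
μ = 3.219 − (-1.282)·0.704 = 4.121.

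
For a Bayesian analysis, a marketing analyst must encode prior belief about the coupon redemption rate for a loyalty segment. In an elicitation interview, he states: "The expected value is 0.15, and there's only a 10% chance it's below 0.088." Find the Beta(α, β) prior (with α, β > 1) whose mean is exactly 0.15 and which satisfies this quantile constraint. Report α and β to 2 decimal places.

With mean 0.15 fixed, write α = 0.15s, β = 0.85s where s = α+β.
Need P(θ < 0.088) = 0.1 under Beta(0.15s, 0.85s). Normal approximation: (q−m)/√(m(1−m)/s) ≈ z_{0.1} = -1.28, so s ≈ 0.15·0.85·(-1.28)²/(0.088−0.15)² = 54.5.
At s = 54.5: P(θ<0.088) ≈ 0.083. Adjusting to match 0.1 gives s ≈ 47.70.
So α = 0.15·47.70 ≈ 7.16, β = 0.85·47.70 ≈ 40.55.

α ≈ 7.16, β ≈ 40.55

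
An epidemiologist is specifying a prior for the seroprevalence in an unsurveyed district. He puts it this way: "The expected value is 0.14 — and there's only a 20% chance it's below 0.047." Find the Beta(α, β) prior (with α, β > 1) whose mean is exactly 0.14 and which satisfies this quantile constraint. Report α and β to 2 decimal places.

α ≈ 1.33, β ≈ 8.16

With mean 0.14 fixed, write α = 0.14s, β = 0.86s where s = α+β.
Need P(θ < 0.047) = 0.2 under Beta(0.14s, 0.86s). Normal approximation: (q−m)/√(m(1−m)/s) ≈ z_{0.2} = -0.842, so s ≈ 0.14·0.86·(-0.842)²/(0.047−0.14)² = 9.9.
At s = 9.9: P(θ<0.047) ≈ 0.193. Adjusting to match 0.2 gives s ≈ 9.49.
So α = 0.14·9.49 ≈ 1.33, β = 0.86·9.49 ≈ 8.16.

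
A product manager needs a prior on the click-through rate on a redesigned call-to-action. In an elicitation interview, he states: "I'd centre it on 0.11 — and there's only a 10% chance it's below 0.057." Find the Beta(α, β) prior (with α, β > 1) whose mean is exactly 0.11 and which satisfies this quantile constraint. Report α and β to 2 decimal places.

α ≈ 5.28, β ≈ 42.70

With mean 0.11 fixed, write α = 0.11s, β = 0.89s where s = α+β.
Need P(θ < 0.057) = 0.1 under Beta(0.11s, 0.89s). Normal approximation: (q−m)/√(m(1−m)/s) ≈ z_{0.1} = -1.28, so s ≈ 0.11·0.89·(-1.28)²/(0.057−0.11)² = 57.2.
At s = 57.2: P(θ<0.057) ≈ 0.077. Adjusting to match 0.1 gives s ≈ 47.98.
So α = 0.11·47.98 ≈ 5.28, β = 0.89·47.98 ≈ 42.70.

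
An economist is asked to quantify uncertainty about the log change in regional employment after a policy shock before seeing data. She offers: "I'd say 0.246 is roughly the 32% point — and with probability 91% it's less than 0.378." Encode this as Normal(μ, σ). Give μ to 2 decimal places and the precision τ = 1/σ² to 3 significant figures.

For Normal(μ,σ), the p-quantile is μ + z_p·σ. Here z_{0.32} = -0.4677, z_{0.91} = 1.341.
So 0.246 = μ − 0.4677σ and 0.378 = μ + 1.341σ.
Subtracting: σ = (0.378 − 0.246)/(1.341 − (-0.4677)) = 0.07.
Then μ = 0.246 − (-0.4677)·0.07 = 0.28.
Precision τ = 1/σ² = 1/0.07299² = 188.

μ = 0.28, τ = 188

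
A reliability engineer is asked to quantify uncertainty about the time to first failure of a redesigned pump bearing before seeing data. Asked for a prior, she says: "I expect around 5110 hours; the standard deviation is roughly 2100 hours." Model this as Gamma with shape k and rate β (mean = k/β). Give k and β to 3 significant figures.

For Gamma(k, rate β): mean = k/β, variance = k/β², so CV = 1/√k.
CV = SD/mean = 2100/5110 = 0.411, hence k = 1/CV² = 5.92.
Then β = k/mean = 5.92/5110 = 0.00116.

k ≈ 5.92, β ≈ 0.00116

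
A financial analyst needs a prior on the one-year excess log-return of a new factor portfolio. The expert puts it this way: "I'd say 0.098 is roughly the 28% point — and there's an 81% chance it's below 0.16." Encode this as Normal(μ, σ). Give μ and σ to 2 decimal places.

The p-quantile of Normal(μ,σ) is μ + z_p·σ, with z_{0.28} = -0.5828 and z_{0.81} = 0.8779.
Eliminate σ: μ = (z₂·x₁ − z₁·x₂)/(z₂ − z₁) = (0.8779·0.098 − (-0.5828)·0.16)/1.461 = 0.12.
Then σ = (x₂ − x₁)/(z₂ − z₁) = (0.16 − 0.098)/1.461 = 0.04.

μ = 0.12, σ = 0.04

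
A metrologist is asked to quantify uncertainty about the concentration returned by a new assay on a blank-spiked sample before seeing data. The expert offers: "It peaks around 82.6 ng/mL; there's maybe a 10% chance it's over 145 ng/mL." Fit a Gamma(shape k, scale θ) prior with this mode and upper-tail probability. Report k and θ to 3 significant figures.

Gamma(k,θ) with k>1 has mode (k−1)θ, so θ = 82.6/(k−1).
Need P(X < 145) = 0.9 with θ tied to k this way. Start at k = 2, θ = 82.6: P(X<145) ≈ 0.524.
Too low — raise k to concentrate. Iterating converges to k ≈ 7.
Then θ = 82.6/(7−1) ≈ 13.8.

k ≈ 7, θ ≈ 13.8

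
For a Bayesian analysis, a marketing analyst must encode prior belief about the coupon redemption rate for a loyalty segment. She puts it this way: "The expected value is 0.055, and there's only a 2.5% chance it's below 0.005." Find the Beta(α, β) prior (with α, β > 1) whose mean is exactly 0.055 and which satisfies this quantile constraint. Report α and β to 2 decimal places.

α ≈ 1.65, β ≈ 28.39

With mean 0.055 fixed, write α = 0.055s, β = 0.945s where s = α+β.
Need P(θ < 0.005) = 0.025 under Beta(0.055s, 0.945s). Normal approximation: (q−m)/√(m(1−m)/s) ≈ z_{0.025} = -1.96, so s ≈ 0.055·0.945·(-1.96)²/(0.005−0.055)² = 79.9.
At s = 79.9: P(θ<0.005) ≈ 0.000. Adjusting to match 0.025 gives s ≈ 30.04.
So α = 0.055·30.04 ≈ 1.65, β = 0.945·30.04 ≈ 28.39.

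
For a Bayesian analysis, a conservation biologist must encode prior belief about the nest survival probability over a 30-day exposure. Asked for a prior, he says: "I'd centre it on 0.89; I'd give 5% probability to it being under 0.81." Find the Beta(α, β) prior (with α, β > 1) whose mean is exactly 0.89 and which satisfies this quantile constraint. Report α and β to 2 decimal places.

With mean 0.89 fixed, write α = 0.89s, β = 0.11s where s = α+β.
Need P(θ < 0.81) = 0.05 under Beta(0.89s, 0.11s). Normal approximation: (q−m)/√(m(1−m)/s) ≈ z_{0.05} = -1.64, so s ≈ 0.89·0.11·(-1.64)²/(0.81−0.89)² = 41.4.
At s = 41.4: P(θ<0.81) ≈ 0.065. Adjusting to match 0.05 gives s ≈ 50.00.
So α = 0.89·50.00 ≈ 44.50, β = 0.11·50.00 ≈ 5.50.

α ≈ 44.50, β ≈ 5.50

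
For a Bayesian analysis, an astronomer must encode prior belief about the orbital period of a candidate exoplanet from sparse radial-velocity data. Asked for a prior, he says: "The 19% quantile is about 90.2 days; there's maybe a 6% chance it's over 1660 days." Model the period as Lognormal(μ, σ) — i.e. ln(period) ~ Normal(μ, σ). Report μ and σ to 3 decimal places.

If T ~ Lognormal(μ,σ) then ln T ~ Normal(μ,σ), so the p-quantile of ln T is μ + z_p·σ.
ln(90.2) = 4.502 and ln(1660) = 7.415; z_{0.19} = -0.8779, z_{0.94} = 1.555.
σ = (7.415 − 4.502)/(1.555 − (-0.8779)) = 1.197.
μ = 4.502 − (-0.8779)·1.197 = 5.553.

μ ≈ 5.553, σ ≈ 1.197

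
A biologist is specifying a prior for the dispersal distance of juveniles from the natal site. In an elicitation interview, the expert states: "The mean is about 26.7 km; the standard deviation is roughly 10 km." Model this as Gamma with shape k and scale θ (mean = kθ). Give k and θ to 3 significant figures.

For Gamma(k, scale θ): mean = kθ, variance = kθ², so CV = 1/√k.
CV = SD/mean = 10/26.7 = 0.3745, hence k = 1/CV² = 7.13.
Then θ = mean/k = 26.7/7.13 = 3.75.

k ≈ 7.13, θ ≈ 3.75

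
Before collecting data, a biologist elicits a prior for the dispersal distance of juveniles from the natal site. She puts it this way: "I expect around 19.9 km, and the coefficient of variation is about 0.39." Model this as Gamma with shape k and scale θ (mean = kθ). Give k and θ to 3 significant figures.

For Gamma(k, scale θ): mean = kθ, variance = kθ², so CV = 1/√k.
CV = 0.39, hence k = 1/CV² = 6.57.
Then θ = mean/k = 19.9/6.57 = 3.03.

k ≈ 6.57, θ ≈ 3.03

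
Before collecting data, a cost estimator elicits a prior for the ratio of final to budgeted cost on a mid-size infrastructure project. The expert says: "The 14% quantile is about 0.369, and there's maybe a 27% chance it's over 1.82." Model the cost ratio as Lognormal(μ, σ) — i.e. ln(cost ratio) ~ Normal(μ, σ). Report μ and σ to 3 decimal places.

If T ~ Lognormal(μ,σ) then ln T ~ Normal(μ,σ), so the p-quantile of ln T is μ + z_p·σ.
ln(0.369) = -0.997 and ln(1.82) = 0.5988; z_{0.14} = -1.08, z_{0.73} = 0.6128.
σ = (0.5988 − -0.997)/(0.6128 − (-1.08)) = 0.943.
μ = -0.997 − (-1.08)·0.943 = 0.021.

μ ≈ 0.021, σ ≈ 0.943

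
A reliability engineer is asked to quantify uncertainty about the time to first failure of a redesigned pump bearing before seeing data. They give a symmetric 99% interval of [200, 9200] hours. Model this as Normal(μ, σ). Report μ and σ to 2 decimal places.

μ = 4700.00, σ = 1747.01

A symmetric 99% interval runs μ ± z·σ with z = 2.576.
Half-width = 4500, so σ = 4500/2.576 = 1747.01.
μ is the interval midpoint, 4700.00.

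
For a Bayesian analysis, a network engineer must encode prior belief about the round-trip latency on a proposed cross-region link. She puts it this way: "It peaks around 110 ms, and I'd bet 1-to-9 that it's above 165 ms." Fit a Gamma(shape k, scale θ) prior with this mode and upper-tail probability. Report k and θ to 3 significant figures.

k ≈ 12.3, θ ≈ 9.72

Gamma(k,θ) with k>1 has mode (k−1)θ, so θ = 110/(k−1).
Need P(X < 165) = 0.9 with θ tied to k this way. Start at k = 2, θ = 110: P(X<165) ≈ 0.442.
Too low — raise k to concentrate. Iterating converges to k ≈ 12.3.
Then θ = 110/(12.3−1) ≈ 9.72.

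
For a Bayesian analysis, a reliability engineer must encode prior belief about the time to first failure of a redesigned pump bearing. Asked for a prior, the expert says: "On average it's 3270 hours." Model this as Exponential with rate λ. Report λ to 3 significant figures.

λ ≈ 0.000306

Exponential mean = 1/λ, so λ = 1/3270.0 = 0.000306.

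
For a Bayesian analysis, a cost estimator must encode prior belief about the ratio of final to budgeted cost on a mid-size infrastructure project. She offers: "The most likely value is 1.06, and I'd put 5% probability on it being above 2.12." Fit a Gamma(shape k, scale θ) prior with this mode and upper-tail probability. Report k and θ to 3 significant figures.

k ≈ 6.77, θ ≈ 0.184

Gamma(k,θ) with k>1 has mode (k−1)θ, so θ = 1.06/(k−1).
Need P(X < 2.12) = 0.95 with θ tied to k this way. Start at k = 2, θ = 1.06: P(X<2.12) ≈ 0.594.
Too low — raise k to concentrate. Iterating converges to k ≈ 6.77.
Then θ = 1.06/(6.77−1) ≈ 0.184.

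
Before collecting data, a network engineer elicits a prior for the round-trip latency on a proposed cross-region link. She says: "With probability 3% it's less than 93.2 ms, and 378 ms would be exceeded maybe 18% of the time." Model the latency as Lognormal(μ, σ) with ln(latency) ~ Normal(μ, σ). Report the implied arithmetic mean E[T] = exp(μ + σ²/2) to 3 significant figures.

E[T] ≈ 271 ms

If T ~ Lognormal(μ,σ) then ln T ~ Normal(μ,σ), so the p-quantile of ln T is μ + z_p·σ.
ln(93.2) = 4.535 and ln(378) = 5.935; z_{0.03} = -1.881, z_{0.82} = 0.9154.
σ = (5.935 − 4.535)/(0.9154 − (-1.881)) = 0.501.
μ = 4.535 − (-1.881)·0.501 = 5.477.
E[T] = exp(μ + σ²/2) = exp(5.477 + 0.1254) = 271 ms.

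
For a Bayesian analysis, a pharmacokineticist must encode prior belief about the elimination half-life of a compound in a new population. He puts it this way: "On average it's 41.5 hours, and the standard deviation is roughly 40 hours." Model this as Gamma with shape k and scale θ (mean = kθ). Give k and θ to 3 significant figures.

k ≈ 1.08, θ ≈ 38.6

For Gamma(k, scale θ): mean = kθ, variance = kθ², so CV = 1/√k.
CV = SD/mean = 40/41.5 = 0.9639, hence k = 1/CV² = 1.08.
Then θ = mean/k = 41.5/1.08 = 38.6.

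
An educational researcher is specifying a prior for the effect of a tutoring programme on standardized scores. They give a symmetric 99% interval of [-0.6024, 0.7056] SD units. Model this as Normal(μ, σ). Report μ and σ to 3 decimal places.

A symmetric 99% interval runs μ ± z·σ with z = 2.576.
Half-width = 0.654, so σ = 0.654/2.576 = 0.254.
μ is the interval midpoint, 0.052.

μ = 0.052, σ = 0.254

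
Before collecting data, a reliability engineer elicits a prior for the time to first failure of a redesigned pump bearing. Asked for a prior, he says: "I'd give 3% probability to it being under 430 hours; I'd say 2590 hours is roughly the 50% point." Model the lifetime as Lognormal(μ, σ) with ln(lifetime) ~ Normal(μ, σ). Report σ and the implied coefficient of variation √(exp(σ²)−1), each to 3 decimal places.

If T ~ Lognormal(μ,σ) then ln T ~ Normal(μ,σ), so the p-quantile of ln T is μ + z_p·σ.
ln(430) = 6.064 and ln(2590) = 7.859; z_{0.03} = -1.881, z_{0.5} = 0.
σ = (7.859 − 6.064)/(0 − (-1.881)) = 0.955.
μ = 6.064 − (-1.881)·0.955 = 7.859.
CV = √(exp(σ²)−1) = √(exp(0.9115)−1) = 1.220.

σ ≈ 0.955, CV ≈ 1.220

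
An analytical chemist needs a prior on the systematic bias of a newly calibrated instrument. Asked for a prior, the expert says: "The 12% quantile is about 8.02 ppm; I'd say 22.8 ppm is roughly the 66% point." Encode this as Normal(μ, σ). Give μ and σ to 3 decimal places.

μ = 18.960, σ = 9.311

For Normal(μ,σ), the p-quantile is μ + z_p·σ. Here z_{0.12} = -1.175, z_{0.66} = 0.4125.
So 8.02 = μ − 1.175σ and 22.8 = μ + 0.4125σ.
Subtracting: σ = (22.8 − 8.02)/(0.4125 − (-1.175)) = 9.311.
Then μ = 8.02 − (-1.175)·9.311 = 18.960.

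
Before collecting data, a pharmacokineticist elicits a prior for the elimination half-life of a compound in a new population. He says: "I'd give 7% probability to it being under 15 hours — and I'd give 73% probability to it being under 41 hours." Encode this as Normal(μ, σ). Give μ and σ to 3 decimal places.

The p-quantile of Normal(μ,σ) is μ + z_p·σ, with z_{0.07} = -1.476 and z_{0.73} = 0.6128.
Eliminate σ: μ = (z₂·x₁ − z₁·x₂)/(z₂ − z₁) = (0.6128·15 − (-1.476)·41)/2.089 = 33.371.
Then σ = (x₂ − x₁)/(z₂ − z₁) = (41 − 15)/2.089 = 12.449.

μ = 33.371, σ = 12.449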